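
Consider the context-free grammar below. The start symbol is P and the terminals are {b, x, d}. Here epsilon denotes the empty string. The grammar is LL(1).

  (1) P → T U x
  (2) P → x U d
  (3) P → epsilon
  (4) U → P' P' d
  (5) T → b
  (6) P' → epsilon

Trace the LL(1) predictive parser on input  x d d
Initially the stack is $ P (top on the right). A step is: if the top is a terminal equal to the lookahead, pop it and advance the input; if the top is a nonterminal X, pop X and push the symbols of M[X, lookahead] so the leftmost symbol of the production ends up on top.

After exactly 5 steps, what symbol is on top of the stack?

step 1: stack=$ P  input=x d d $  — expand P → x U d
step 2: stack=$ d U x  input=x d d $  — match x
step 3: stack=$ d U  input=d d $  — expand U → P' P' d
step 4: stack=$ d d P' P'  input=d d $  — expand P' → epsilon
step 5: stack=$ d d P'  input=d d $  — expand P' → epsilon
Stack after step 5: $ d d (top = d).

d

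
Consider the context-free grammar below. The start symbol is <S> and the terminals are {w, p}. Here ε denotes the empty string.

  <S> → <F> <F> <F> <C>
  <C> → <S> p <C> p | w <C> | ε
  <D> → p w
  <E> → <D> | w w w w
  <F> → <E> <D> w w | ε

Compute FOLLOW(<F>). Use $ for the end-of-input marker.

FIRST(<D>) = {p}
FIRST(<E>) = {p, w}  (via <D>)
FIRST(<F>) = {ε, p, w}  (via <E> <D> w w)
FIRST(<S>) = {ε, p, w}  (via <F> <F> <F> <C>)
FIRST(<C>) = {ε, p, w}  (via <S> p <C> p)
FOLLOW(<S>) includes $ since <S> is the start symbol.
FOLLOW(<S>): in <C>→<S> p <C> p, <S> is followed by p <C> p with FIRST {p}. Thus FOLLOW(<S>) = {$, p}.
FOLLOW(<C>): in <S>→<F> <F> <F> <C>, the suffix after <C> is empty, so FOLLOW(<C>) ⊇ FOLLOW(<S>) = {$, p}; in <C>→<S> p <C> p, <C> is followed by p with FIRST {p}; in <C>→w <C>, the suffix after <C> is empty (adds nothing new). Thus FOLLOW(<C>) = {$, p}.
FOLLOW(<E>): in <F>→<E> <D> w w, <E> is followed by <D> w w with FIRST {p}. Thus FOLLOW(<E>) = {p}.
FOLLOW(<D>): in <E>→<D>, the suffix after <D> is empty, so FOLLOW(<D>) ⊇ FOLLOW(<E>) = {p}; in <F>→<E> <D> w w, <D> is followed by w w with FIRST {w}. Thus FOLLOW(<D>) = {p, w}.
FOLLOW(<F>): in <S>→<F> <F> <F> <C> (occurrence 1), <F> is followed by <F> <F> <C> with FIRST {ε, p, w}; in <S>→<F> <F> <F> <C> (occurrence 1), the suffix after <F> is nullable, so FOLLOW(<F>) ⊇ FOLLOW(<S>) = {$, p}; in <S>→<F> <F> <F> <C> (occurrence 2), <F> is followed by <F> <C> with FIRST {ε, p, w}; in <S>→<F> <F> <F> <C> (occurrence 2), the suffix after <F> is nullable, so FOLLOW(<F>) ⊇ FOLLOW(<S>) = {$, p}; in <S>→<F> <F> <F> <C> (occurrence 3), <F> is followed by <C> with FIRST {ε, p, w}; in <S>→<F> <F> <F> <C> (occurrence 3), the suffix after <F> is nullable, so FOLLOW(<F>) ⊇ FOLLOW(<S>) = {$, p}. Thus FOLLOW(<F>) = {$, p, w}.

{$, p, w}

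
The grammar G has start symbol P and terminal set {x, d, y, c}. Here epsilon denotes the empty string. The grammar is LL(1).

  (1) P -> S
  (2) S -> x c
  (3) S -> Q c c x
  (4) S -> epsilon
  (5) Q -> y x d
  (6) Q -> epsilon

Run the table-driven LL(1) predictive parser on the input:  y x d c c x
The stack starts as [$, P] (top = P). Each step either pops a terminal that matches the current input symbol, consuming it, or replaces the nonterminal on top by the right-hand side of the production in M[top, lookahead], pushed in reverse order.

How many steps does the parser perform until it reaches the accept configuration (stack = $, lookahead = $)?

     Stack          Input          Action
  1  $ P            y x d c c x $  expand P -> S
  2  $ S            y x d c c x $  expand S -> Q c c x
  3  $ x c c Q      y x d c c x $  expand Q -> y x d
  4  $ x c c d x y  y x d c c x $  match y
  5  $ x c c d x    x d c c x $    match x
  6  $ x c c d      d c c x $      match d
  7  $ x c c        c c x $        match c
  8  $ x c          c x $          match c
  9  $ x            x $            match x
Accept reached after 9 steps.

9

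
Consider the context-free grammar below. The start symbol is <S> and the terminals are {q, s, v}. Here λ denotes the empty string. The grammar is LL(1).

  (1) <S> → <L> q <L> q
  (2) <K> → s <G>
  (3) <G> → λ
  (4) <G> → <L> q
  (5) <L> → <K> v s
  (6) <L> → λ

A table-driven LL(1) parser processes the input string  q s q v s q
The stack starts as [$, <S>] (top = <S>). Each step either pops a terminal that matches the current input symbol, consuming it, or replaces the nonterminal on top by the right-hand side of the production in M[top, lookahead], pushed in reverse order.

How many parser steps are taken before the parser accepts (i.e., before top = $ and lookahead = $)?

step 1: stack=$ <S>  input=q s q v s q $  — expand <S> → <L> q <L> q
step 2: stack=$ q <L> q <L>  input=q s q v s q $  — expand <L> → λ
step 3: stack=$ q <L> q  input=q s q v s q $  — match q
step 4: stack=$ q <L>  input=s q v s q $  — expand <L> → <K> v s
step 5: stack=$ q s v <K>  input=s q v s q $  — expand <K> → s <G>
step 6: stack=$ q s v <G> s  input=s q v s q $  — match s
step 7: stack=$ q s v <G>  input=q v s q $  — expand <G> → <L> q
step 8: stack=$ q s v q <L>  input=q v s q $  — expand <L> → λ
step 9: stack=$ q s v q  input=q v s q $  — match q
step 10: stack=$ q s v  input=v s q $  — match v
step 11: stack=$ q s  input=s q $  — match s
step 12: stack=$ q  input=q $  — match q
Accept reached after 12 steps.

12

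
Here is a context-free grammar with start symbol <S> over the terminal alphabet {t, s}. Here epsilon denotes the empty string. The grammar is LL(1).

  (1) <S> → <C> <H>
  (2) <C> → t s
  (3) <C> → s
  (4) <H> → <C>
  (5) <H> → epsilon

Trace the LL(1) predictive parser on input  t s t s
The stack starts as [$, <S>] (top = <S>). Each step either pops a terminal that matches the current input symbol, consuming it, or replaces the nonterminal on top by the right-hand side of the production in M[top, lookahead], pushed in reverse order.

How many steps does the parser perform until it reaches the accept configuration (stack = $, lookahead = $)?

8

     Stack      Input      Action
  1  $ <S>      t s t s $  expand <S> → <C> <H>
  2  $ <H> <C>  t s t s $  expand <C> → t s
  3  $ <H> s t  t s t s $  match t
  4  $ <H> s    s t s $    match s
  5  $ <H>      t s $      expand <H> → <C>
  6  $ <C>      t s $      expand <C> → t s
  7  $ s t      t s $      match t
  8  $ s        s $        match s
Accept reached after 8 steps.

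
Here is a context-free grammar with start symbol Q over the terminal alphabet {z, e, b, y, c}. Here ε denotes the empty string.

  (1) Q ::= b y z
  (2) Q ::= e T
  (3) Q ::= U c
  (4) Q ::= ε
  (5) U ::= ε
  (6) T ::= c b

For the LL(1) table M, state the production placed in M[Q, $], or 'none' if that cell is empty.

FIRST(U) = {ε}
FIRST(T) = {c}
FIRST(Q) = {ε, b, c, e}  (via U c)
FOLLOW(Q) includes $ since Q is the start symbol.
FOLLOW(Q): Q appears on no right-hand side. Thus FOLLOW(Q) = {$}.
For Q ::= b y z: FIRST(b y z) = {b}, so it goes in M[Q, t] for t ∈ {b}.
For Q ::= e T: FIRST(e T) = {e}, so it goes in M[Q, t] for t ∈ {e}.
For Q ::= U c: FIRST(U c) = {c}, so it goes in M[Q, t] for t ∈ {c}.
For Q ::= ε: FIRST(ε) = {ε}, so it goes in M[Q, t] for t ∈ {}; since ε ∈ FIRST, also for every t ∈ FOLLOW(Q) = {$}.

Q ::= ε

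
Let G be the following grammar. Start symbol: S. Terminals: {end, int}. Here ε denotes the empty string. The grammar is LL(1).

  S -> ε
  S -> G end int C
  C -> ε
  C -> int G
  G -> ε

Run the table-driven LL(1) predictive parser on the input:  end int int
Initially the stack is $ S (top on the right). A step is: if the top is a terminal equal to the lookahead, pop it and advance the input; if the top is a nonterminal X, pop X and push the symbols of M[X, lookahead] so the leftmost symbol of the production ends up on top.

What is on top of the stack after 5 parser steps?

     Stack          Input          Action
  1  $ S            end int int $  expand S -> G end int C
  2  $ C int end G  end int int $  expand G -> ε
  3  $ C int end    end int int $  match end
  4  $ C int        int int $      match int
  5  $ C            int $          expand C -> int G
Stack after step 5: $ G int (top = int).

int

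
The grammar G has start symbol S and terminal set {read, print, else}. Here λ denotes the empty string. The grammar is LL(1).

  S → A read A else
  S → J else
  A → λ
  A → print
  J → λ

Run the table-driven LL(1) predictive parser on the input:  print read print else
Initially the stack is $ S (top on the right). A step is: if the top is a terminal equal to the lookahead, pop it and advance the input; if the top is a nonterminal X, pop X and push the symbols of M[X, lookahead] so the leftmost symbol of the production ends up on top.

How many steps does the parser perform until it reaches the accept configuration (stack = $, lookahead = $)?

     Stack                Input                    Action
  1  $ S                  print read print else $  expand S → A read A else
  2  $ else A read A      print read print else $  expand A → print
  3  $ else A read print  print read print else $  match print
  4  $ else A read        read print else $        match read
  5  $ else A             print else $             expand A → print
  6  $ else print         print else $             match print
  7  $ else               else $                   match else
Accept reached after 7 steps.

7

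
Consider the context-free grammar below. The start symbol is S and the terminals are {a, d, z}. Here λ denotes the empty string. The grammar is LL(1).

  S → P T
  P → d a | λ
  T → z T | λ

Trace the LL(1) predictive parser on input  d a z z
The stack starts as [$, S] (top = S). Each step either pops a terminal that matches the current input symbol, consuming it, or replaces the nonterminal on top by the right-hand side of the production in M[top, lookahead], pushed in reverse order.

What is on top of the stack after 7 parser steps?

step 1: stack=$ S  input=d a z z $  — expand S → P T
step 2: stack=$ T P  input=d a z z $  — expand P → d a
step 3: stack=$ T a d  input=d a z z $  — match d
step 4: stack=$ T a  input=a z z $  — match a
step 5: stack=$ T  input=z z $  — expand T → z T
step 6: stack=$ T z  input=z z $  — match z
step 7: stack=$ T  input=z $  — expand T → z T
Stack after step 7: $ T z (top = z).

z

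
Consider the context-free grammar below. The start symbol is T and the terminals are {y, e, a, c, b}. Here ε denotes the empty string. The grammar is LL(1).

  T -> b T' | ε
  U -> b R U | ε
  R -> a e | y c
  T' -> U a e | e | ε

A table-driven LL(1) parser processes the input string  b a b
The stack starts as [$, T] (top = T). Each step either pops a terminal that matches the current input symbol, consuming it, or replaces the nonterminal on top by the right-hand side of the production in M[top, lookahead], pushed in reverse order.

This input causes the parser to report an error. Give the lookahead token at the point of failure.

b

     Stack    Input    Action
  1  $ T      b a b $  expand T -> b T'
  2  $ T' b   b a b $  match b
  3  $ T'     a b $    expand T' -> U a e
  4  $ e a U  a b $    expand U -> ε
  5  $ e a    a b $    match a
  6  $ e      b $      error: top is terminal e but lookahead is b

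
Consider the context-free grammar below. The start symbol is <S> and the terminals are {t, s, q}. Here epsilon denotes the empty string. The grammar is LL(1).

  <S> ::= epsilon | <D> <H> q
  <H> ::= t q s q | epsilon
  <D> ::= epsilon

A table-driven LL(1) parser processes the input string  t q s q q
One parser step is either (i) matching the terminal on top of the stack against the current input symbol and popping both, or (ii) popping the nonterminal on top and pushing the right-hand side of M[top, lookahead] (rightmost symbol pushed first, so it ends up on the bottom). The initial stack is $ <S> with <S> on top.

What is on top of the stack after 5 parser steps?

s

     Stack        Input        Action
  1  $ <S>        t q s q q $  expand <S> ::= <D> <H> q
  2  $ q <H> <D>  t q s q q $  expand <D> ::= epsilon
  3  $ q <H>      t q s q q $  expand <H> ::= t q s q
  4  $ q q s q t  t q s q q $  match t
  5  $ q q s q    q s q q $    match q
Stack after step 5: $ q q s (top = s).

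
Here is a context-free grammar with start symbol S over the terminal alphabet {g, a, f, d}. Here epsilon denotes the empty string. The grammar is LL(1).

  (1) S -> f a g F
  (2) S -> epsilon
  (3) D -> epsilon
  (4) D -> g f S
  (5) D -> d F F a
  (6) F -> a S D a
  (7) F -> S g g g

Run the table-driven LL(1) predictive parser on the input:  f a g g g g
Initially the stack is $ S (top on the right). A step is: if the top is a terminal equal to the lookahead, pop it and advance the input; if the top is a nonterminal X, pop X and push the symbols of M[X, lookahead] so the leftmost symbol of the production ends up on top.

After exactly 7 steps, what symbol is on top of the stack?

g

     Stack      Input          Action
  1  $ S        f a g g g g $  expand S -> f a g F
  2  $ F g a f  f a g g g g $  match f
  3  $ F g a    a g g g g $    match a
  4  $ F g      g g g g $      match g
  5  $ F        g g g $        expand F -> S g g g
  6  $ g g g S  g g g $        expand S -> epsilon
  7  $ g g g    g g g $        match g
Stack after step 7: $ g g (top = g).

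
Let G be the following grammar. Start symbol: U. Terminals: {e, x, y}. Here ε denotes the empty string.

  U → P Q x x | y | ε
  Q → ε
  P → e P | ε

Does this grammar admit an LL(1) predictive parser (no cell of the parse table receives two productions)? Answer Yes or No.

FIRST(U) = {ε, e, x, y}
FIRST(Q) = {ε}
FIRST(P) = {ε, e}
FOLLOW(U) = {$}
FOLLOW(Q) = {x}
FOLLOW(P) = {x}
Each cell of M receives at most one production.

Yes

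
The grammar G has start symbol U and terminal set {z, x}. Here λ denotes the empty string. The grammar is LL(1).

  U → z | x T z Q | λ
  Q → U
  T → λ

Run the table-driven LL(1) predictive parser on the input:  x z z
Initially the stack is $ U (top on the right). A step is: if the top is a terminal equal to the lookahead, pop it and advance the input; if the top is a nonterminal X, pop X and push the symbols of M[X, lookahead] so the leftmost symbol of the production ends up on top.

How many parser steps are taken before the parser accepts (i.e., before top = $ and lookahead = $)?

7

     Stack      Input    Action
  1  $ U        x z z $  expand U → x T z Q
  2  $ Q z T x  x z z $  match x
  3  $ Q z T    z z $    expand T → λ
  4  $ Q z      z z $    match z
  5  $ Q        z $      expand Q → U
  6  $ U        z $      expand U → z
  7  $ z        z $      match z
Accept reached after 7 steps.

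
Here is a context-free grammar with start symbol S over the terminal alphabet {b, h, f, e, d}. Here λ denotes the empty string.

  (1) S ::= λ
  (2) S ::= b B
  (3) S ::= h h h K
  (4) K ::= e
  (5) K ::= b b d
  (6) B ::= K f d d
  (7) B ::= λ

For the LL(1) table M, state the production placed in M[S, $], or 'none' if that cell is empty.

S ::= λ

FIRST(S): from S::=λ we get {λ}; from S::=b B we get {b}; from S::=h h h K we get {h}. So FIRST(S) = {λ, b, h}.
FIRST(K): from K::=e we get {e}; from K::=b b d we get {b}. So FIRST(K) = {b, e}.
FIRST(B): from B::=K f d d we get {b, e}; from B::=λ we get {λ}. So FIRST(B) = {λ, b, e}.
FOLLOW(S) includes $ since S is the start symbol.
FOLLOW(S): S appears on no right-hand side. Thus FOLLOW(S) = {$}.
For S ::= λ: FIRST(λ) = {λ}, so it goes in M[S, t] for t ∈ {}; since λ ∈ FIRST, also for every t ∈ FOLLOW(S) = {$}.
For S ::= b B: FIRST(b B) = {b}, so it goes in M[S, t] for t ∈ {b}.
For S ::= h h h K: FIRST(h h h K) = {h}, so it goes in M[S, t] for t ∈ {h}.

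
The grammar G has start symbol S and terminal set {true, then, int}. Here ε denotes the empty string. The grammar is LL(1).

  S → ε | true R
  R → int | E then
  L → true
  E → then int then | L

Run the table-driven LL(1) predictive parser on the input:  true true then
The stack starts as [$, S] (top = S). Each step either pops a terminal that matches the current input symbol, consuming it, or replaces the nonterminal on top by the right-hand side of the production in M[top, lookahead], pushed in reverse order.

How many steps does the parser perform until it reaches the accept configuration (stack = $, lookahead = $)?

7

     Stack        Input             Action
  1  $ S          true true then $  expand S → true R
  2  $ R true     true true then $  match true
  3  $ R          true then $       expand R → E then
  4  $ then E     true then $       expand E → L
  5  $ then L     true then $       expand L → true
  6  $ then true  true then $       match true
  7  $ then       then $            match then
Accept reached after 7 steps.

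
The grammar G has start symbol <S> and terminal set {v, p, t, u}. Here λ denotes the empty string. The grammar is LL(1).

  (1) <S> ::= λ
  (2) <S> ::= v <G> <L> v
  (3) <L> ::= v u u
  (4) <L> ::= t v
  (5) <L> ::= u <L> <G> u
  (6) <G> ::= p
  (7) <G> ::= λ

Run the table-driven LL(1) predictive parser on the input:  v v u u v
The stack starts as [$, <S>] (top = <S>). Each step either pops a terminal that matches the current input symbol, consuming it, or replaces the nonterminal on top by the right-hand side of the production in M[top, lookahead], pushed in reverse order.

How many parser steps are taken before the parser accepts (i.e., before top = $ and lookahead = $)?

     Stack          Input        Action
  1  $ <S>          v v u u v $  expand <S> ::= v <G> <L> v
  2  $ v <L> <G> v  v v u u v $  match v
  3  $ v <L> <G>    v u u v $    expand <G> ::= λ
  4  $ v <L>        v u u v $    expand <L> ::= v u u
  5  $ v u u v      v u u v $    match v
  6  $ v u u        u u v $      match u
  7  $ v u          u v $        match u
  8  $ v            v $          match v
Accept reached after 8 steps.

8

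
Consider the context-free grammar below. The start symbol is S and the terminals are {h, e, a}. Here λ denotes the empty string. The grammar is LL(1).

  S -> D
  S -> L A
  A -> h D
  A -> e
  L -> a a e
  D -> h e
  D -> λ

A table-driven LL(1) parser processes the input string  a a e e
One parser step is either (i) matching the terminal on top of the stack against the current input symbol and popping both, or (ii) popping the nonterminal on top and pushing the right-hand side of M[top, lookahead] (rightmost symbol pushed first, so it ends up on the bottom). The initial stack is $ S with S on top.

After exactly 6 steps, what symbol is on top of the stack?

e

step 1: stack=$ S  input=a a e e $  — expand S -> L A
step 2: stack=$ A L  input=a a e e $  — expand L -> a a e
step 3: stack=$ A e a a  input=a a e e $  — match a
step 4: stack=$ A e a  input=a e e $  — match a
step 5: stack=$ A e  input=e e $  — match e
step 6: stack=$ A  input=e $  — expand A -> e
Stack after step 6: $ e (top = e).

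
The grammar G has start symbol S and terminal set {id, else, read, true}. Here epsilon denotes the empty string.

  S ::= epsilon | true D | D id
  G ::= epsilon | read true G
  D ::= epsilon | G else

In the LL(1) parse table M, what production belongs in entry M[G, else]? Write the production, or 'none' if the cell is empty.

G ::= epsilon

FIRST(G): from G::=epsilon we get {epsilon}; from G::=read true G we get {read}. So FIRST(G) = {epsilon, read}.
FIRST(D): from D::=epsilon we get {epsilon}; from D::=G else we get {else, read}. So FIRST(D) = {epsilon, else, read}.
FIRST(S): from S::=epsilon we get {epsilon}; from S::=true D we get {true}; from S::=D id we get {else, id, read}. So FIRST(S) = {epsilon, else, id, read, true}.
FOLLOW(S) includes $ since S is the start symbol.
FOLLOW(G): in G::=read true G, the suffix after G is empty (adds nothing new); in D::=G else, G is followed by else with FIRST {else}. Thus FOLLOW(G) = {else}.
For G ::= epsilon: FIRST(epsilon) = {epsilon}, so it goes in M[G, t] for t ∈ {}; since epsilon ∈ FIRST, also for every t ∈ FOLLOW(G) = {else}.
For G ::= read true G: FIRST(read true G) = {read}, so it goes in M[G, t] for t ∈ {read}.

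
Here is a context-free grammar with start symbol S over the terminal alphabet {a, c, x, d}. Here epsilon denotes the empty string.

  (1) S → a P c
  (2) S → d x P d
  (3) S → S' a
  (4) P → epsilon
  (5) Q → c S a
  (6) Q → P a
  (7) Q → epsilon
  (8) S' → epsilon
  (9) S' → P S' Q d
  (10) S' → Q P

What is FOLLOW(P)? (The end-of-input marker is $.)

FIRST(P): from P→epsilon we get {epsilon}. So FIRST(P) = {epsilon}.
FIRST(Q): from Q→c S a we get {c}; from Q→P a we get {a}; from Q→epsilon we get {epsilon}. So FIRST(Q) = {epsilon, a, c}.
FIRST(S'): from S'→epsilon we get {epsilon}; from S'→P S' Q d we get {a, c, d}; from S'→Q P we get {epsilon, a, c}. So FIRST(S') = {epsilon, a, c, d}.
FIRST(S): from S→a P c we get {a}; from S→d x P d we get {d}; from S→S' a we get {a, c, d}. So FIRST(S) = {a, c, d}.
FOLLOW(S) includes $ since S is the start symbol.
FOLLOW(S): in Q→c S a, S is followed by a with FIRST {a}. Thus FOLLOW(S) = {$, a}.
FOLLOW(S'): in S→S' a, S' is followed by a with FIRST {a}; in S'→P S' Q d, S' is followed by Q d with FIRST {a, c, d}. Thus FOLLOW(S') = {a, c, d}.
FOLLOW(P): in S→a P c, P is followed by c with FIRST {c}; in S→d x P d, P is followed by d with FIRST {d}; in Q→P a, P is followed by a with FIRST {a}; in S'→P S' Q d, P is followed by S' Q d with FIRST {a, c, d}; in S'→Q P, the suffix after P is empty, so FOLLOW(P) ⊇ FOLLOW(S') = {a, c, d}. Thus FOLLOW(P) = {a, c, d}.
FOLLOW(Q): in S'→P S' Q d, Q is followed by d with FIRST {d}; in S'→Q P, Q is followed by P with FIRST {epsilon}; in S'→Q P, the suffix after Q is nullable, so FOLLOW(Q) ⊇ FOLLOW(S') = {a, c, d}. Thus FOLLOW(Q) = {a, c, d}.

{a, c, d}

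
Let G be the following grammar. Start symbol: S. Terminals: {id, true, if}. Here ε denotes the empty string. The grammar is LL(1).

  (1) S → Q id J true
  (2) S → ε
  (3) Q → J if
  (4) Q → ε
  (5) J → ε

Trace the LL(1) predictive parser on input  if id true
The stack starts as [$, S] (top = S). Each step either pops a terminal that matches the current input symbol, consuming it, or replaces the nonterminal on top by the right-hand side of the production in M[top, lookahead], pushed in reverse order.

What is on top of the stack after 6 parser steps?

true

step 1: stack=$ S  input=if id true $  — expand S → Q id J true
step 2: stack=$ true J id Q  input=if id true $  — expand Q → J if
step 3: stack=$ true J id if J  input=if id true $  — expand J → ε
step 4: stack=$ true J id if  input=if id true $  — match if
step 5: stack=$ true J id  input=id true $  — match id
step 6: stack=$ true J  input=true $  — expand J → ε
Stack after step 6: $ true (top = true).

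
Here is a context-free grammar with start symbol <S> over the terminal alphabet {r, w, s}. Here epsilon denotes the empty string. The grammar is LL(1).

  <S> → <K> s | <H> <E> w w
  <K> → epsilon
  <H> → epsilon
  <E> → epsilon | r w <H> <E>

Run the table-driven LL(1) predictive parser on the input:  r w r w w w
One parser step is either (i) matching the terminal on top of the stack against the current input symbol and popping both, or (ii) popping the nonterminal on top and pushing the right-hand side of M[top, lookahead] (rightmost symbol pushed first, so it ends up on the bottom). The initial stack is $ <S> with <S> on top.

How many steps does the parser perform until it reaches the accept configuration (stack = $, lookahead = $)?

step 1: stack=$ <S>  input=r w r w w w $  — expand <S> → <H> <E> w w
step 2: stack=$ w w <E> <H>  input=r w r w w w $  — expand <H> → epsilon
step 3: stack=$ w w <E>  input=r w r w w w $  — expand <E> → r w <H> <E>
step 4: stack=$ w w <E> <H> w r  input=r w r w w w $  — match r
step 5: stack=$ w w <E> <H> w  input=w r w w w $  — match w
step 6: stack=$ w w <E> <H>  input=r w w w $  — expand <H> → epsilon
step 7: stack=$ w w <E>  input=r w w w $  — expand <E> → r w <H> <E>
step 8: stack=$ w w <E> <H> w r  input=r w w w $  — match r
step 9: stack=$ w w <E> <H> w  input=w w w $  — match w
step 10: stack=$ w w <E> <H>  input=w w $  — expand <H> → epsilon
step 11: stack=$ w w <E>  input=w w $  — expand <E> → epsilon
step 12: stack=$ w w  input=w w $  — match w
step 13: stack=$ w  input=w $  — match w
Accept reached after 13 steps.

13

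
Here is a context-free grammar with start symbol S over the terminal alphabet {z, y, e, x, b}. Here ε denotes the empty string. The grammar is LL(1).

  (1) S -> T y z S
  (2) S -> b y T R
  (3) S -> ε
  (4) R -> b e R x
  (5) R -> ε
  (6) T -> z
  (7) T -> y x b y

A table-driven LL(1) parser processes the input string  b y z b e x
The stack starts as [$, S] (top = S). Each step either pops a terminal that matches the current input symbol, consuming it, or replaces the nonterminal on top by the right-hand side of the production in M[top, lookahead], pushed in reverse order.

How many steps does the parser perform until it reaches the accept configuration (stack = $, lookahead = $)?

step 1: stack=$ S  input=b y z b e x $  — expand S -> b y T R
step 2: stack=$ R T y b  input=b y z b e x $  — match b
step 3: stack=$ R T y  input=y z b e x $  — match y
step 4: stack=$ R T  input=z b e x $  — expand T -> z
step 5: stack=$ R z  input=z b e x $  — match z
step 6: stack=$ R  input=b e x $  — expand R -> b e R x
step 7: stack=$ x R e b  input=b e x $  — match b
step 8: stack=$ x R e  input=e x $  — match e
step 9: stack=$ x R  input=x $  — expand R -> ε
step 10: stack=$ x  input=x $  — match x
Accept reached after 10 steps.

10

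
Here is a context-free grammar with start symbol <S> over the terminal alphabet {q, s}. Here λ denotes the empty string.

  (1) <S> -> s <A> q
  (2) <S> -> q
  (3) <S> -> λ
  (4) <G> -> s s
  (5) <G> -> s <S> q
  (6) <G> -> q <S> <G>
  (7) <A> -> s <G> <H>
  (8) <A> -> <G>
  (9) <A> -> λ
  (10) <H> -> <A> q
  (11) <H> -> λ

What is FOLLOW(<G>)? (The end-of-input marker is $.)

{q, s}

FIRST(<S>) = {λ, q, s}
FIRST(<G>) = {q, s}
FIRST(<A>) = {λ, q, s}  (via <G>)
FIRST(<H>) = {λ, q, s}  (via <A> q)
FOLLOW(<S>) includes $ since <S> is the start symbol.
FOLLOW(<S>): in <G>->s <S> q, <S> is followed by q with FIRST {q}; in <G>->q <S> <G>, <S> is followed by <G> with FIRST {q, s}. Thus FOLLOW(<S>) = {$, q, s}.
FOLLOW(<A>): in <S>->s <A> q, <A> is followed by q with FIRST {q}; in <H>-><A> q, <A> is followed by q with FIRST {q}. Thus FOLLOW(<A>) = {q}.
FOLLOW(<G>): in <G>->q <S> <G>, the suffix after <G> is empty (adds nothing new); in <A>->s <G> <H>, <G> is followed by <H> with FIRST {λ, q, s}; in <A>->s <G> <H>, the suffix after <G> is nullable, so FOLLOW(<G>) ⊇ FOLLOW(<A>) = {q}; in <A>-><G>, the suffix after <G> is empty, so FOLLOW(<G>) ⊇ FOLLOW(<A>) = {q}. Thus FOLLOW(<G>) = {q, s}.
FOLLOW(<H>): in <A>->s <G> <H>, the suffix after <H> is empty, so FOLLOW(<H>) ⊇ FOLLOW(<A>) = {q}. Thus FOLLOW(<H>) = {q}.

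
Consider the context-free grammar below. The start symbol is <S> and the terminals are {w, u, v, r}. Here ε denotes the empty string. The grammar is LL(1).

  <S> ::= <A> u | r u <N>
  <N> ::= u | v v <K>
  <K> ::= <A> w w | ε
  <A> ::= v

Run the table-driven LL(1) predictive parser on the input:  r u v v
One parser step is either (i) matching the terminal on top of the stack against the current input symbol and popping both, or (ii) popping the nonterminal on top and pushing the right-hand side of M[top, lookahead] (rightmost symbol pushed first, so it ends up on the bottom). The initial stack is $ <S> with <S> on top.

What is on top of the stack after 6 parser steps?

step 1: stack=$ <S>  input=r u v v $  — expand <S> ::= r u <N>
step 2: stack=$ <N> u r  input=r u v v $  — match r
step 3: stack=$ <N> u  input=u v v $  — match u
step 4: stack=$ <N>  input=v v $  — expand <N> ::= v v <K>
step 5: stack=$ <K> v v  input=v v $  — match v
step 6: stack=$ <K> v  input=v $  — match v
Stack after step 6: $ <K> (top = <K>).

<K>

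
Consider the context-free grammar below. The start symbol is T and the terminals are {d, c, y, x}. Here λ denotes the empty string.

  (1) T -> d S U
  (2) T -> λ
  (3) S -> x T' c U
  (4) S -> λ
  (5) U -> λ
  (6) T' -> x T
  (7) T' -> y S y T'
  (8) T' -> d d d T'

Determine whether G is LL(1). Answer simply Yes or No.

Yes

FIRST(T) = {λ, d}
FIRST(S) = {λ, x}
FIRST(U) = {λ}
FIRST(T') = {d, x, y}
FOLLOW(T) = {$, c}
FOLLOW(S) = {$, c, y}
FOLLOW(U) = {$, c, y}
FOLLOW(T') = {c}
Each cell of M receives at most one production.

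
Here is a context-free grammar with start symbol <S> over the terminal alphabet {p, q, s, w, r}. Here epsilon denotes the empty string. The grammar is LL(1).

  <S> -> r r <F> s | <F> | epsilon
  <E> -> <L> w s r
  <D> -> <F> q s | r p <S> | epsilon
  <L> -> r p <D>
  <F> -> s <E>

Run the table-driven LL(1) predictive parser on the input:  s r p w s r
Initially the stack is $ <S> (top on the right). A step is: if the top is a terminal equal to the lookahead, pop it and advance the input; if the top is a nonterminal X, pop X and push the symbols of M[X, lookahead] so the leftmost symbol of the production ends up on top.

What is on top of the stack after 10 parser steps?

r

step 1: stack=$ <S>  input=s r p w s r $  — expand <S> -> <F>
step 2: stack=$ <F>  input=s r p w s r $  — expand <F> -> s <E>
step 3: stack=$ <E> s  input=s r p w s r $  — match s
step 4: stack=$ <E>  input=r p w s r $  — expand <E> -> <L> w s r
step 5: stack=$ r s w <L>  input=r p w s r $  — expand <L> -> r p <D>
step 6: stack=$ r s w <D> p r  input=r p w s r $  — match r
step 7: stack=$ r s w <D> p  input=p w s r $  — match p
step 8: stack=$ r s w <D>  input=w s r $  — expand <D> -> epsilon
step 9: stack=$ r s w  input=w s r $  — match w
step 10: stack=$ r s  input=s r $  — match s
Stack after step 10: $ r (top = r).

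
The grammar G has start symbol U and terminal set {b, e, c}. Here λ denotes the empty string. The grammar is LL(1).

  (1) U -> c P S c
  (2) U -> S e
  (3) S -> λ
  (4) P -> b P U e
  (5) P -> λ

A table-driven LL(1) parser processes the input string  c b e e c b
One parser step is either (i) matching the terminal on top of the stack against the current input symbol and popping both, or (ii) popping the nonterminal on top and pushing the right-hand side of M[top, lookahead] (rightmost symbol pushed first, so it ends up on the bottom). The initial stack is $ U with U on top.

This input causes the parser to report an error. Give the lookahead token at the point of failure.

b

step 1: stack=$ U  input=c b e e c b $  — expand U -> c P S c
step 2: stack=$ c S P c  input=c b e e c b $  — match c
step 3: stack=$ c S P  input=b e e c b $  — expand P -> b P U e
step 4: stack=$ c S e U P b  input=b e e c b $  — match b
step 5: stack=$ c S e U P  input=e e c b $  — expand P -> λ
step 6: stack=$ c S e U  input=e e c b $  — expand U -> S e
step 7: stack=$ c S e e S  input=e e c b $  — expand S -> λ
step 8: stack=$ c S e e  input=e e c b $  — match e
step 9: stack=$ c S e  input=e c b $  — match e
step 10: stack=$ c S  input=c b $  — expand S -> λ
step 11: stack=$ c  input=c b $  — match c
step 12: stack=$  input=b $  — error: stack empty but input remains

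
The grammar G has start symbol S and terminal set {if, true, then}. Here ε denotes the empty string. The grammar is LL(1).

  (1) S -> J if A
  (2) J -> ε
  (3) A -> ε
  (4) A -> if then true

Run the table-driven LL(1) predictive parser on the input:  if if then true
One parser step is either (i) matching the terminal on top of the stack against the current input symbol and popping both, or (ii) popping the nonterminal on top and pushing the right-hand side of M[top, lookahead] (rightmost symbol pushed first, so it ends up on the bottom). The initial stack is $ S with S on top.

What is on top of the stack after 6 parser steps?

     Stack           Input              Action
  1  $ S             if if then true $  expand S -> J if A
  2  $ A if J        if if then true $  expand J -> ε
  3  $ A if          if if then true $  match if
  4  $ A             if then true $     expand A -> if then true
  5  $ true then if  if then true $     match if
  6  $ true then     then true $        match then
Stack after step 6: $ true (top = true).

true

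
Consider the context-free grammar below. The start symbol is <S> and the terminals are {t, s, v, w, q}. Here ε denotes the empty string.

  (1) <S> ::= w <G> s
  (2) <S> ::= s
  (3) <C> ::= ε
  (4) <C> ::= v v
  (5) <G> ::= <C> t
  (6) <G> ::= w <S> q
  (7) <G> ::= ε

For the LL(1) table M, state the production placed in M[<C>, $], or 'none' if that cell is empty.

FIRST(<S>) = {s, w}
FIRST(<C>) = {ε, v}
FIRST(<G>) = {ε, t, v, w}  (via <C> t)
FOLLOW(<S>) includes $ since <S> is the start symbol.
FOLLOW(<C>): in <G>::=<C> t, <C> is followed by t with FIRST {t}. Thus FOLLOW(<C>) = {t}.
For <C> ::= ε: FIRST(ε) = {ε}, so it goes in M[<C>, t] for t ∈ {}; since ε ∈ FIRST, also for every t ∈ FOLLOW(<C>) = {t}.
For <C> ::= v v: FIRST(v v) = {v}, so it goes in M[<C>, t] for t ∈ {v}.
None of these place a production in M[<C>, $].

none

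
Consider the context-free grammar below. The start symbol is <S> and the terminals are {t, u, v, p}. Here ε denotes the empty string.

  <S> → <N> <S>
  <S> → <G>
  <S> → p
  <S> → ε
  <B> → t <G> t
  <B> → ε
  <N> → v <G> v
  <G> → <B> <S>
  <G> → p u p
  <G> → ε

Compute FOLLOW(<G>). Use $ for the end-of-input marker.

{$, t, v}

FIRST(<B>) = {ε, t}
FIRST(<N>) = {v}
FIRST(<S>) = {ε, p, t, v}  (via <N> <S>, <G>)
FIRST(<G>) = {ε, p, t, v}  (via <B> <S>)
FOLLOW(<S>) includes $ since <S> is the start symbol.
FOLLOW(<S>): in <S>→<N> <S>, the suffix after <S> is empty (adds nothing new); in <G>→<B> <S>, the suffix after <S> is empty, so FOLLOW(<S>) ⊇ FOLLOW(<G>) = {$, t, v}. Thus FOLLOW(<S>) = {$, t, v}.
FOLLOW(<N>): in <S>→<N> <S>, <N> is followed by <S> with FIRST {ε, p, t, v}; in <S>→<N> <S>, the suffix after <N> is nullable, so FOLLOW(<N>) ⊇ FOLLOW(<S>) = {$, t, v}. Thus FOLLOW(<N>) = {$, p, t, v}.
FOLLOW(<G>): in <S>→<G>, the suffix after <G> is empty, so FOLLOW(<G>) ⊇ FOLLOW(<S>) = {$, t, v}; in <B>→t <G> t, <G> is followed by t with FIRST {t}; in <N>→v <G> v, <G> is followed by v with FIRST {v}. Thus FOLLOW(<G>) = {$, t, v}.
FOLLOW(<B>): in <G>→<B> <S>, <B> is followed by <S> with FIRST {ε, p, t, v}; in <G>→<B> <S>, the suffix after <B> is nullable, so FOLLOW(<B>) ⊇ FOLLOW(<G>) = {$, t, v}. Thus FOLLOW(<B>) = {$, p, t, v}.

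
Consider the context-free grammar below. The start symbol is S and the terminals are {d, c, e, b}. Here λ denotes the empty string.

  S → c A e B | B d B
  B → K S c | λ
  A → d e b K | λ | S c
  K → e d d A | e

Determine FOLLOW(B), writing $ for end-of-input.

FIRST(K): from K→e d d A we get {e}; from K→e we get {e}. So FIRST(K) = {e}.
FIRST(B): from B→K S c we get {e}; from B→λ we get {λ}. So FIRST(B) = {λ, e}.
FIRST(S): from S→c A e B we get {c}; from S→B d B we get {d, e}. So FIRST(S) = {c, d, e}.
FIRST(A): from A→d e b K we get {d}; from A→λ we get {λ}; from A→S c we get {c, d, e}. So FIRST(A) = {λ, c, d, e}.
FOLLOW(S) includes $ since S is the start symbol.
FOLLOW(S): in B→K S c, S is followed by c with FIRST {c}; in A→S c, S is followed by c with FIRST {c}. Thus FOLLOW(S) = {$, c}.
FOLLOW(B): in S→c A e B, the suffix after B is empty, so FOLLOW(B) ⊇ FOLLOW(S) = {$, c}; in S→B d B (occurrence 1), B is followed by d B with FIRST {d}; in S→B d B (occurrence 2), the suffix after B is empty, so FOLLOW(B) ⊇ FOLLOW(S) = {$, c}. Thus FOLLOW(B) = {$, c, d}.
FOLLOW(A): in S→c A e B, A is followed by e B with FIRST {e}; in K→e d d A, the suffix after A is empty, so FOLLOW(A) ⊇ FOLLOW(K) = {c, d, e}. Thus FOLLOW(A) = {c, d, e}.
FOLLOW(K): in B→K S c, K is followed by S c with FIRST {c, d, e}; in A→d e b K, the suffix after K is empty, so FOLLOW(K) ⊇ FOLLOW(A) = {c, d, e}. Thus FOLLOW(K) = {c, d, e}.

{$, c, d}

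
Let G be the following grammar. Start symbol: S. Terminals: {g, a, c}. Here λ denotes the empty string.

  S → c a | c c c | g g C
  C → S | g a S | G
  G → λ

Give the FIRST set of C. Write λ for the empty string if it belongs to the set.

FIRST(S): from S→c a we get {c}; from S→c c c we get {c}; from S→g g C we get {g}. So FIRST(S) = {c, g}.
FIRST(G): from G→λ we get {λ}. So FIRST(G) = {λ}.
FIRST(C): from C→S we get {c, g}; from C→g a S we get {g}; from C→G we get {λ}. So FIRST(C) = {λ, c, g}.

{λ, c, g}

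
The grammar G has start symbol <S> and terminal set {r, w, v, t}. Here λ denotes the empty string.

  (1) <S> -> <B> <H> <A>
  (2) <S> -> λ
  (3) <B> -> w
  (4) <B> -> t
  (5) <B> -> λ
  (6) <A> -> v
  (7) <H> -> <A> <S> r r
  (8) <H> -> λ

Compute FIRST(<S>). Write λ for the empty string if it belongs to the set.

FIRST(<B>): from <B>->w we get {w}; from <B>->t we get {t}; from <B>->λ we get {λ}. So FIRST(<B>) = {λ, t, w}.
FIRST(<A>): from <A>->v we get {v}. So FIRST(<A>) = {v}.
FIRST(<H>): from <H>-><A> <S> r r we get {v}; from <H>->λ we get {λ}. So FIRST(<H>) = {λ, v}.
FIRST(<S>): from <S>-><B> <H> <A> we get {t, v, w}; from <S>->λ we get {λ}. So FIRST(<S>) = {λ, t, v, w}.

{λ, t, v, w}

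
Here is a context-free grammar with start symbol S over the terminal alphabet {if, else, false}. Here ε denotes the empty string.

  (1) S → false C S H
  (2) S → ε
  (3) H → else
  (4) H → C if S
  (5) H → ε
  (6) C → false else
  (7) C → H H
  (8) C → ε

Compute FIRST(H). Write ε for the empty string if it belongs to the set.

{ε, else, false, if}

FIRST(S): from S→false C S H we get {false}; from S→ε we get {ε}. So FIRST(S) = {ε, false}.
FIRST(H): from H→else we get {else}; from H→C if S we get {else, false, if}; from H→ε we get {ε}. So FIRST(H) = {ε, else, false, if}.
FIRST(C): from C→false else we get {false}; from C→H H we get {ε, else, false, if}; from C→ε we get {ε}. So FIRST(C) = {ε, else, false, if}.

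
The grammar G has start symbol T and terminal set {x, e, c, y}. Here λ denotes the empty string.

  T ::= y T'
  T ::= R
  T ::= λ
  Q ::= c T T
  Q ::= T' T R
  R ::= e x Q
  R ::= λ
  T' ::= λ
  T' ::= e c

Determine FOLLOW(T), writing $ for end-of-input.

{$, e, y}

FIRST(R): from R::=e x Q we get {e}; from R::=λ we get {λ}. So FIRST(R) = {λ, e}.
FIRST(T'): from T'::=λ we get {λ}; from T'::=e c we get {e}. So FIRST(T') = {λ, e}.
FIRST(T): from T::=y T' we get {y}; from T::=R we get {λ, e}; from T::=λ we get {λ}. So FIRST(T) = {λ, e, y}.
FIRST(Q): from Q::=c T T we get {c}; from Q::=T' T R we get {λ, e, y}. So FIRST(Q) = {λ, c, e, y}.
FOLLOW(T) includes $ since T is the start symbol.
FOLLOW(T): in Q::=c T T (occurrence 1), T is followed by T with FIRST {λ, e, y}; in Q::=c T T (occurrence 1), the suffix after T is nullable, so FOLLOW(T) ⊇ FOLLOW(Q) = {$, e, y}; in Q::=c T T (occurrence 2), the suffix after T is empty, so FOLLOW(T) ⊇ FOLLOW(Q) = {$, e, y}; in Q::=T' T R, T is followed by R with FIRST {λ, e}; in Q::=T' T R, the suffix after T is nullable, so FOLLOW(T) ⊇ FOLLOW(Q) = {$, e, y}. Thus FOLLOW(T) = {$, e, y}.
FOLLOW(Q): in R::=e x Q, the suffix after Q is empty, so FOLLOW(Q) ⊇ FOLLOW(R) = {$, e, y}. Thus FOLLOW(Q) = {$, e, y}.
FOLLOW(R): in T::=R, the suffix after R is empty, so FOLLOW(R) ⊇ FOLLOW(T) = {$, e, y}; in Q::=T' T R, the suffix after R is empty, so FOLLOW(R) ⊇ FOLLOW(Q) = {$, e, y}. Thus FOLLOW(R) = {$, e, y}.
FOLLOW(T'): in T::=y T', the suffix after T' is empty, so FOLLOW(T') ⊇ FOLLOW(T) = {$, e, y}; in Q::=T' T R, T' is followed by T R with FIRST {λ, e, y}; in Q::=T' T R, the suffix after T' is nullable, so FOLLOW(T') ⊇ FOLLOW(Q) = {$, e, y}. Thus FOLLOW(T') = {$, e, y}.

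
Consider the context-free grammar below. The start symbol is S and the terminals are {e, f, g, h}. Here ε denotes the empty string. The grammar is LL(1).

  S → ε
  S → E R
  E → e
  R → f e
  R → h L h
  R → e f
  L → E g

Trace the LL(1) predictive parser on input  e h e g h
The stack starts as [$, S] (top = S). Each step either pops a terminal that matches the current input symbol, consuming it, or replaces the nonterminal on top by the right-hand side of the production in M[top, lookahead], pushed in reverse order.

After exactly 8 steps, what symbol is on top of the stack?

step 1: stack=$ S  input=e h e g h $  — expand S → E R
step 2: stack=$ R E  input=e h e g h $  — expand E → e
step 3: stack=$ R e  input=e h e g h $  — match e
step 4: stack=$ R  input=h e g h $  — expand R → h L h
step 5: stack=$ h L h  input=h e g h $  — match h
step 6: stack=$ h L  input=e g h $  — expand L → E g
step 7: stack=$ h g E  input=e g h $  — expand E → e
step 8: stack=$ h g e  input=e g h $  — match e
Stack after step 8: $ h g (top = g).

g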